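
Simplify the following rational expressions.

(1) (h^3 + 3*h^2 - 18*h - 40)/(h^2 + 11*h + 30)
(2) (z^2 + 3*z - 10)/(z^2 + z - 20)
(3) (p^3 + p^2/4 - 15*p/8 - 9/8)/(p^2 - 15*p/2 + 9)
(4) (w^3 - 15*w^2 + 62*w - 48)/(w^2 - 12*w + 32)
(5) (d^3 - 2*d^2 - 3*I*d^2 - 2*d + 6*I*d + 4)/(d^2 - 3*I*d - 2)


(1) = (h^2 - 2*h - 8)/(h + 6)
(2) = (z - 2)/(z - 4)
(3) = (4*p^2 + 7*p + 3)/(4*p - 24)
(4) = (w^2 - 7*w + 6)/(w - 4)
(5) = d - 2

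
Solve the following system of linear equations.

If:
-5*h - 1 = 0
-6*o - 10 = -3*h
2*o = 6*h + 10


Then:
No Solution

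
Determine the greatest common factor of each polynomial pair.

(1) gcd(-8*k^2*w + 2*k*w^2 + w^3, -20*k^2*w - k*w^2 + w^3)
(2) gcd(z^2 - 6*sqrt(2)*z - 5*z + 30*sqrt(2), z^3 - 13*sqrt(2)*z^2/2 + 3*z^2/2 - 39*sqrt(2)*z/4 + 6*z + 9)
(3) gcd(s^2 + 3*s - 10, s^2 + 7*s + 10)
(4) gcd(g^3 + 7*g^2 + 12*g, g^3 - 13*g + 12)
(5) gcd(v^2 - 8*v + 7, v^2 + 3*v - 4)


(1) = gcd(w*(-2*k + w)*(4*k + w), w*(-5*k + w)*(4*k + w)) = 4*k*w + w^2
(2) = z - 6*sqrt(2)
(3) = gcd((s - 2)*(s + 5), (s + 2)*(s + 5)) = s + 5
(4) = gcd(g*(g + 3)*(g + 4), (g - 3)*(g - 1)*(g + 4)) = g + 4
(5) = v - 1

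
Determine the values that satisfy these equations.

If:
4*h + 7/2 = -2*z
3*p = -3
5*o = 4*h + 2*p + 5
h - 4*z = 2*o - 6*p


Then:
h = 1/37
o = 23/37
p = -1
z = -267/148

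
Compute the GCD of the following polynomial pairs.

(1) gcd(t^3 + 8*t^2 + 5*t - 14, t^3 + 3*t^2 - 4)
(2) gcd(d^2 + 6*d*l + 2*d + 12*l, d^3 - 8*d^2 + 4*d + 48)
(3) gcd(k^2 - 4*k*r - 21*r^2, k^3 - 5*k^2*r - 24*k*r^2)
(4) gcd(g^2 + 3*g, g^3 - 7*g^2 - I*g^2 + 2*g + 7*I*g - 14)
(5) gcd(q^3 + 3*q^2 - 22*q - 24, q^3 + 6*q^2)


(1) = gcd((t - 1)*(t + 2)*(t + 7), (t - 1)*(t + 2)^2) = t^2 + t - 2
(2) = gcd((d + 2)*(d + 6*l), (d - 6)*(d - 4)*(d + 2)) = d + 2
(3) = k + 3*r
(4) = 1
(5) = gcd((q - 4)*(q + 1)*(q + 6), q^2*(q + 6)) = q + 6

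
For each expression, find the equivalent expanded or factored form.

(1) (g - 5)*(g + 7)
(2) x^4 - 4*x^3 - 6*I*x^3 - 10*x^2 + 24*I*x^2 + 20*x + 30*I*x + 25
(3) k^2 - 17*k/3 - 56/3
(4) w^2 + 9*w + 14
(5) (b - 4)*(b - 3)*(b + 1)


(1) = g^2 + 2*g - 35
(2) = (x - 5)*(x + 1)*(x - 5*I)*(x - I)
(3) = (k - 8)*(k + 7/3)
(4) = (w + 2)*(w + 7)
(5) = b^3 - 6*b^2 + 5*b + 12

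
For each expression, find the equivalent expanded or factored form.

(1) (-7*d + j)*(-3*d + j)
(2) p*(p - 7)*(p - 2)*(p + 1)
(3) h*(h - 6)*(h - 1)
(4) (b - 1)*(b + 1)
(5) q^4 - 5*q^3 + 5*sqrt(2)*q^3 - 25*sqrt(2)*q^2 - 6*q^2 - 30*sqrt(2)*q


(1) = 21*d^2 - 10*d*j + j^2
(2) = p^4 - 8*p^3 + 5*p^2 + 14*p
(3) = h^3 - 7*h^2 + 6*h
(4) = b^2 - 1
(5) = q*(q - 6)*(q + 1)*(q + 5*sqrt(2))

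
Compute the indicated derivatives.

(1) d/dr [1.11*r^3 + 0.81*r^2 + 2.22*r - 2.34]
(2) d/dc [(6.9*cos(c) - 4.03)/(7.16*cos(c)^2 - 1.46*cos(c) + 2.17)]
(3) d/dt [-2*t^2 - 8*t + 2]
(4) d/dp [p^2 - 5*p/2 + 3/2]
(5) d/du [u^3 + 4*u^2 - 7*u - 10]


(1) = 3.33*r^2 + 1.62*r + 2.22
(2) = (49.404*cos(c)^2 - 57.7096*cos(c) - 9.0892)*sin(c)/(51.2656*cos(c)^4 - 20.9072*cos(c)^3 + 33.206*cos(c)^2 - 6.3364*cos(c) + 4.7089)
(3) = -4*t - 8
(4) = 2*p - 5/2
(5) = 3*u^2 + 8*u - 7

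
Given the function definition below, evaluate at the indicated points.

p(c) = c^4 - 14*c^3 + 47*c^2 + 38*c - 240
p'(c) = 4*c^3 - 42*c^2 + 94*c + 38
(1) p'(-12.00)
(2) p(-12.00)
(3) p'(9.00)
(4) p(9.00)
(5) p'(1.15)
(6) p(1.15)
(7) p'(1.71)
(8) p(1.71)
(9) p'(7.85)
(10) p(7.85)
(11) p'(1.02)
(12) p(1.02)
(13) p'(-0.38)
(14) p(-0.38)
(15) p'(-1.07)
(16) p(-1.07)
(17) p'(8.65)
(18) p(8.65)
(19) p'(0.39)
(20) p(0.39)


(1) = -14050.00
(2) = 51000.00
(3) = 398.00
(4) = 264.00
(5) = 96.64
(6) = -153.69
(7) = 95.93
(8) = -99.04
(9) = 122.70
(10) = -20.42
(11) = 94.43
(12) = -166.12
(13) = -4.00
(14) = -246.86
(15) = -115.57
(16) = -208.39
(17) = 297.41
(18) = 142.76
(19) = 68.51
(20) = -218.84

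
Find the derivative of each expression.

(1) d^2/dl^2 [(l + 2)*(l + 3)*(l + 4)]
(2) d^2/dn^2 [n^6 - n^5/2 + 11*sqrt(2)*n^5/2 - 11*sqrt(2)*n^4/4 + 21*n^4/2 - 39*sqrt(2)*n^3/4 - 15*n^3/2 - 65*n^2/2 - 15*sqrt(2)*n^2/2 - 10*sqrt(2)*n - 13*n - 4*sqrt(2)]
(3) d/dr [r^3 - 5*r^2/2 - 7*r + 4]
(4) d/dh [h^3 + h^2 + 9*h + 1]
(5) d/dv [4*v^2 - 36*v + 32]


(1) = 6*l + 18
(2) = 30*n^4 - 10*n^3 + 110*sqrt(2)*n^3 - 33*sqrt(2)*n^2 + 126*n^2 - 117*sqrt(2)*n/2 - 45*n - 65 - 15*sqrt(2)
(3) = 3*r^2 - 5*r - 7
(4) = 3*h^2 + 2*h + 9
(5) = 8*v - 36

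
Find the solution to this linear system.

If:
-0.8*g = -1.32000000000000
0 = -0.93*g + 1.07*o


Then:
g = 1.65
o = 1.43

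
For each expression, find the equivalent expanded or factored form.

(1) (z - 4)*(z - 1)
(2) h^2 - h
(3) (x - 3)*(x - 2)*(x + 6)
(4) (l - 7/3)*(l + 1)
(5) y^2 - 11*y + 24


(1) = z^2 - 5*z + 4
(2) = h*(h - 1)
(3) = x^3 + x^2 - 24*x + 36
(4) = l^2 - 4*l/3 - 7/3
(5) = (y - 8)*(y - 3)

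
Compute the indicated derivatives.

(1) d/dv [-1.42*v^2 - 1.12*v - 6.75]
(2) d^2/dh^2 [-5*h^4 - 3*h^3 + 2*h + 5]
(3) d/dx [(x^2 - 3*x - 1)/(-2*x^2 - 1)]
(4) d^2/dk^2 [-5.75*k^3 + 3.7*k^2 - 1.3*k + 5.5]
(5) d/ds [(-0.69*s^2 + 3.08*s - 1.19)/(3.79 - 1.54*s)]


(1) = -2.84*v - 1.12
(2) = 6*h*(-10*h - 3)
(3) = 3*(-2*x^2 - 2*x + 1)/(4*x^4 + 4*x^2 + 1)
(4) = 7.4 - 34.5*k
(5) = (1.0626*s^2 - 5.2302*s + 9.8406)/(2.3716*s^2 - 11.6732*s + 14.3641)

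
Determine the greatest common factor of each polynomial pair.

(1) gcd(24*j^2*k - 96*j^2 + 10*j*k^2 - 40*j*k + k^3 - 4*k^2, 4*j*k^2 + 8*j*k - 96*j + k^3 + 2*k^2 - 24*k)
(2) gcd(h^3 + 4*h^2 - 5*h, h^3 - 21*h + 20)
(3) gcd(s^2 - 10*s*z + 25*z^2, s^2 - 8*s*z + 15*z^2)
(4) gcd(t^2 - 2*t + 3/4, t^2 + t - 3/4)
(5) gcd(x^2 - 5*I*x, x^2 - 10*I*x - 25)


(1) = 4*j*k - 16*j + k^2 - 4*k
(2) = gcd(h*(h - 1)*(h + 5), (h - 4)*(h - 1)*(h + 5)) = h^2 + 4*h - 5
(3) = gcd((s - 5*z)^2, (s - 5*z)*(s - 3*z)) = -s + 5*z
(4) = t - 1/2
(5) = x - 5*I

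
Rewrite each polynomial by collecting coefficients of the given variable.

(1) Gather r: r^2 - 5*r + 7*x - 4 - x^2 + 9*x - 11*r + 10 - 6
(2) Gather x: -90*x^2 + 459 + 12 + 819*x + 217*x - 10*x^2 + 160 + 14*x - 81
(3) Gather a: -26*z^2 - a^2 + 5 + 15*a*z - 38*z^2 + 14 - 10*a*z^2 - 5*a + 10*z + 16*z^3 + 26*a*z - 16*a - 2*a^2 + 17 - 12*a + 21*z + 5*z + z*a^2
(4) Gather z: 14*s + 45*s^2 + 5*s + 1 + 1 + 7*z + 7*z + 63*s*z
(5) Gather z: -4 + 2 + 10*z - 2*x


(1) = r^2 - 16*r - x^2 + 16*x
(2) = -100*x^2 + 1050*x + 550
(3) = a^2*(z - 3) + a*(-10*z^2 + 41*z - 33) + 16*z^3 - 64*z^2 + 36*z + 36
(4) = 45*s^2 + 19*s + z*(63*s + 14) + 2
(5) = -2*x + 10*z - 2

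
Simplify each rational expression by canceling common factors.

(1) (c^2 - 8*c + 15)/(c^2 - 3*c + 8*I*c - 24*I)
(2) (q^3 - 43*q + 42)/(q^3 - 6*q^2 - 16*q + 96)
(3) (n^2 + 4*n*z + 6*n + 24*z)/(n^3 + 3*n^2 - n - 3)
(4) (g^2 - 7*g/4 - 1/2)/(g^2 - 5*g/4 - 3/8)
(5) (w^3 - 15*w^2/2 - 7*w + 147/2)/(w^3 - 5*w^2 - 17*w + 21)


(1) = (c - 5)/(c + 8*I)
(2) = (q^2 + 6*q - 7)/(q^2 - 16)
(3) = (n^2 + 4*n*z + 6*n + 24*z)/(n^3 + 3*n^2 - n - 3)
(4) = (2*g - 4)/(2*g - 3)
(5) = (2*w - 7)/(2*w - 2)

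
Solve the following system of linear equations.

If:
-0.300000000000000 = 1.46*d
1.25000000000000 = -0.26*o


Then:
d = -0.21
o = -4.81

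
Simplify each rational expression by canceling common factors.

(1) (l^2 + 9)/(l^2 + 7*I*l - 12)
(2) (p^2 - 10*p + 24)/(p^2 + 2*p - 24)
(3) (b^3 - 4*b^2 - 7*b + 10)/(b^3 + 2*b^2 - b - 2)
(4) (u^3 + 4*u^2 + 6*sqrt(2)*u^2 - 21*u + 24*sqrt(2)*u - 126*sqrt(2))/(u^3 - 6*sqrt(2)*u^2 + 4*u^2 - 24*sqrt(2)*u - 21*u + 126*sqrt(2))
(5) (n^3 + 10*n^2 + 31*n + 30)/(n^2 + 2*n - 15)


(1) = (l - 3*I)/(l + 4*I)
(2) = (p - 6)/(p + 6)
(3) = (b - 5)/(b + 1)
(4) = (u + 6*sqrt(2))/(u - 6*sqrt(2))
(5) = (n^2 + 5*n + 6)/(n - 3)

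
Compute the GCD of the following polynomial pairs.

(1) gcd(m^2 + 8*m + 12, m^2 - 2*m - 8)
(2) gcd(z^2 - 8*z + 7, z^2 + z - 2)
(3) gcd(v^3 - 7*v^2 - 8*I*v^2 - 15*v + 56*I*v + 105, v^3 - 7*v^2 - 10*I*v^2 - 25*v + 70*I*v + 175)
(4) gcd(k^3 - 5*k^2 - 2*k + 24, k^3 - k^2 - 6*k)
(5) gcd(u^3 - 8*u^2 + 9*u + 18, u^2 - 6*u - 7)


(1) = m + 2
(2) = gcd((z - 7)*(z - 1), (z - 1)*(z + 2)) = z - 1
(3) = v^2 + v*(-7 - 5*I) + 35*I
(4) = gcd((k - 4)*(k - 3)*(k + 2), k*(k - 3)*(k + 2)) = k^2 - k - 6
(5) = gcd((u - 6)*(u - 3)*(u + 1), (u - 7)*(u + 1)) = u + 1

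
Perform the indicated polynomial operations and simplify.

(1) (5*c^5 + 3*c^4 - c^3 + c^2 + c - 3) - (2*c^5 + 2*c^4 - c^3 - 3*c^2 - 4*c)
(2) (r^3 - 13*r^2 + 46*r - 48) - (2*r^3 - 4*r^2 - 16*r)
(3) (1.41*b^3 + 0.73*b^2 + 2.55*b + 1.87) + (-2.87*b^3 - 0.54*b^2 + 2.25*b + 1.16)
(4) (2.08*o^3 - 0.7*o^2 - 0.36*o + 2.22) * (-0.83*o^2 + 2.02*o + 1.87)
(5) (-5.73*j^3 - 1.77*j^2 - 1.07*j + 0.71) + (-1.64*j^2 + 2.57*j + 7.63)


(1) = 3*c^5 + c^4 + 4*c^2 + 5*c - 3
(2) = -r^3 - 9*r^2 + 62*r - 48
(3) = -1.46*b^3 + 0.19*b^2 + 4.8*b + 3.03
(4) = -1.7264*o^5 + 4.7826*o^4 + 2.7744*o^3 - 3.8788*o^2 + 3.8112*o + 4.1514
(5) = -5.73*j^3 - 3.41*j^2 + 1.5*j + 8.34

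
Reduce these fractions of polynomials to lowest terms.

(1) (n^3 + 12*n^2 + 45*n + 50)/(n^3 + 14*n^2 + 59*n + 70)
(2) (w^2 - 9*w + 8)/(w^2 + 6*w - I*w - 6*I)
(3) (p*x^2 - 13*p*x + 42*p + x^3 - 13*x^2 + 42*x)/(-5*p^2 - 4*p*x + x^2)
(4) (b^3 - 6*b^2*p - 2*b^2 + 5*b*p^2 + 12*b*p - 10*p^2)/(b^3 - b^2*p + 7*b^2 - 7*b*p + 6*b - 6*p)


(1) = (n + 5)/(n + 7)
(2) = (w^2 - 9*w + 8)/(w^2 + w*(6 - I) - 6*I)
(3) = (x^2 - 13*x + 42)/(-5*p + x)
(4) = (b^2 - 5*b*p - 2*b + 10*p)/(b^2 + 7*b + 6)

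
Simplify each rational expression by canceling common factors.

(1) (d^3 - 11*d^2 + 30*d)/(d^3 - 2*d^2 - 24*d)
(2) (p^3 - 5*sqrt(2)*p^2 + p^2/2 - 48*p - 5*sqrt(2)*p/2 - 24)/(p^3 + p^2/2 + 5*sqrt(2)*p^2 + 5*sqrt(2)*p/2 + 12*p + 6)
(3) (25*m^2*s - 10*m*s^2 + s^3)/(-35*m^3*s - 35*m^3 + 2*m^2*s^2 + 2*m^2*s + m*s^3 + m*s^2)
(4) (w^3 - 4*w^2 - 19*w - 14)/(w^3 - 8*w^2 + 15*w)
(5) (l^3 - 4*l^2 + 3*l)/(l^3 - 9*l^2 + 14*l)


(1) = (d - 5)/(d + 4)
(2) = (4*p - 32*sqrt(2))/(4*p + 8*sqrt(2))
(3) = (-5*m*s + s^2)/(7*m^2*s + 7*m^2 + m*s^2 + m*s)
(4) = (w^3 - 4*w^2 - 19*w - 14)/(w^3 - 8*w^2 + 15*w)
(5) = (l^2 - 4*l + 3)/(l^2 - 9*l + 14)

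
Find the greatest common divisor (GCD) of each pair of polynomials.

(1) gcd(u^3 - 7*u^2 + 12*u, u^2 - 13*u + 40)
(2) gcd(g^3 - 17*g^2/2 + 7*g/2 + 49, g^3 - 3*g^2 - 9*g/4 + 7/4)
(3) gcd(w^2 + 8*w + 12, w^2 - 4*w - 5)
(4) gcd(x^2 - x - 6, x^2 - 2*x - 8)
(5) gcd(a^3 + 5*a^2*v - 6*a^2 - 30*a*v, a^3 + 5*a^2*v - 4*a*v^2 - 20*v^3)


(1) = gcd(u*(u - 4)*(u - 3), (u - 8)*(u - 5)) = 1
(2) = g - 7/2
(3) = 1
(4) = x + 2
(5) = gcd(a*(a - 6)*(a + 5*v), (a - 2*v)*(a + 2*v)*(a + 5*v)) = a + 5*v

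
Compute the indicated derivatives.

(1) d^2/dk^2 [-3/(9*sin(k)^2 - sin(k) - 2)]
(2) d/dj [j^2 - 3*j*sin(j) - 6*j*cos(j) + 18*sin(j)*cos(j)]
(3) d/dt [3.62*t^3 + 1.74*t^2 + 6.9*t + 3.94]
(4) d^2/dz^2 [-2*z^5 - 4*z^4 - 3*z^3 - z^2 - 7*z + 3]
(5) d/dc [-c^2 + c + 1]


(1) = 3*(-324*sin(k)^4 + 27*sin(k)^3 + 413*sin(k)^2 - 52*sin(k) + 38)/(-9*sin(k)^2 + sin(k) + 2)^3
(2) = 6*j*sin(j) - 3*j*cos(j) + 2*j - 3*sin(j) - 6*cos(j) + 18*cos(2*j)
(3) = 10.86*t^2 + 3.48*t + 6.9
(4) = -40*z^3 - 48*z^2 - 18*z - 2
(5) = 1 - 2*c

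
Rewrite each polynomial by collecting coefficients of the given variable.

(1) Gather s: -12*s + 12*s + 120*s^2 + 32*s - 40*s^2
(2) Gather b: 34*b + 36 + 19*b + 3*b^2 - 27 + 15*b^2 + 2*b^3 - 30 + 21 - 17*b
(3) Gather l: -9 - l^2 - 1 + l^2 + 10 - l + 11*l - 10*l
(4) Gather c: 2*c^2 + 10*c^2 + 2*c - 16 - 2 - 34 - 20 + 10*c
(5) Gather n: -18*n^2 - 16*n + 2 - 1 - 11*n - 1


(1) = 80*s^2 + 32*s
(2) = 2*b^3 + 18*b^2 + 36*b
(3) = 0
(4) = 12*c^2 + 12*c - 72
(5) = -18*n^2 - 27*n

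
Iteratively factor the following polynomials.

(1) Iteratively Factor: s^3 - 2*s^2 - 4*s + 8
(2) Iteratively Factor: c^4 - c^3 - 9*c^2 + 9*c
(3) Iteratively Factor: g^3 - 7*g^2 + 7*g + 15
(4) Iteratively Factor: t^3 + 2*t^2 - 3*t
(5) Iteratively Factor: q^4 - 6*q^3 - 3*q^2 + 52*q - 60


(1) = (s - 2)*(s^2 - 4) = (s - 2)*(s + 2)*(s - 2)
(2) = (c - 1)*(c^3 - 9*c) = (c - 1)*(c + 3)*(c^2 - 3*c) = (c - 3)*(c - 1)*(c + 3)*(c)
(3) = (g - 3)*(g^2 - 4*g - 5) = (g - 3)*(g + 1)*(g - 5)
(4) = (t - 1)*(t^2 + 3*t) = t*(t - 1)*(t + 3)
(5) = (q - 2)*(q^3 - 4*q^2 - 11*q + 30) = (q - 2)*(q + 3)*(q^2 - 7*q + 10) = (q - 5)*(q - 2)*(q + 3)*(q - 2)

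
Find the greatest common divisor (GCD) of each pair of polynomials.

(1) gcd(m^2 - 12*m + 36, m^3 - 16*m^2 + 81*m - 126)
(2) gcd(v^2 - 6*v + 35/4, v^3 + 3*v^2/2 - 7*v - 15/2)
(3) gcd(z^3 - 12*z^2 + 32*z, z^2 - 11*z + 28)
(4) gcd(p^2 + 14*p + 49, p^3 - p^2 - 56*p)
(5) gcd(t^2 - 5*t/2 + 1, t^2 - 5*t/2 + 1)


(1) = gcd((m - 6)^2, (m - 7)*(m - 6)*(m - 3)) = m - 6
(2) = v - 5/2
(3) = z - 4
(4) = p + 7
(5) = gcd((t - 2)*(t - 1/2), (t - 2)*(t - 1/2)) = t^2 - 5*t/2 + 1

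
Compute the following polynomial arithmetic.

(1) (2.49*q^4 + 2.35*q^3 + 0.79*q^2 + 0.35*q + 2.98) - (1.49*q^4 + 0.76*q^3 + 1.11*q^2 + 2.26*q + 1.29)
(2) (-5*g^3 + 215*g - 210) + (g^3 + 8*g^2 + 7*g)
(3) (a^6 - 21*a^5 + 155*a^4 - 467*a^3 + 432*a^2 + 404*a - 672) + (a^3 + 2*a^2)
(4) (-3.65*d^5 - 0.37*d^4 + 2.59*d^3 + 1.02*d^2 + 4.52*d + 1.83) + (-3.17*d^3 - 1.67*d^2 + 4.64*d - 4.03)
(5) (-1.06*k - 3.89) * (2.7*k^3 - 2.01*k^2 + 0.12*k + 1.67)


(1) = 1.0*q^4 + 1.59*q^3 - 0.32*q^2 - 1.91*q + 1.69
(2) = -4*g^3 + 8*g^2 + 222*g - 210
(3) = a^6 - 21*a^5 + 155*a^4 - 466*a^3 + 434*a^2 + 404*a - 672
(4) = -3.65*d^5 - 0.37*d^4 - 0.58*d^3 - 0.65*d^2 + 9.16*d - 2.2
(5) = -2.862*k^4 - 8.3724*k^3 + 7.6917*k^2 - 2.237*k - 6.4963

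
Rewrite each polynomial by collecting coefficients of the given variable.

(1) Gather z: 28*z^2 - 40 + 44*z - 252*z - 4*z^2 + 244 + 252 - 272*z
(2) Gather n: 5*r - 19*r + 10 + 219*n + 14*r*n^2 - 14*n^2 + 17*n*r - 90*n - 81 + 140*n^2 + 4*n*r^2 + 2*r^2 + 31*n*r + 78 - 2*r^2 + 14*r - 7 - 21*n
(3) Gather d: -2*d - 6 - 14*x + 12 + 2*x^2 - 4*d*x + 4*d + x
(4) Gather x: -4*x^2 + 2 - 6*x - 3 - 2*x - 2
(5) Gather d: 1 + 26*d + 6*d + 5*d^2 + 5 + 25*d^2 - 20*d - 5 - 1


(1) = 24*z^2 - 480*z + 456
(2) = n^2*(14*r + 126) + n*(4*r^2 + 48*r + 108)
(3) = d*(2 - 4*x) + 2*x^2 - 13*x + 6
(4) = -4*x^2 - 8*x - 3
(5) = 30*d^2 + 12*d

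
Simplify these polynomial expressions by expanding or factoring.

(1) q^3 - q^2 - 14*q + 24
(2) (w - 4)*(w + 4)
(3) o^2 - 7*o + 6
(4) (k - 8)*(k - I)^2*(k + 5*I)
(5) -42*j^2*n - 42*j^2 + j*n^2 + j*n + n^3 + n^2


(1) = (q - 3)*(q - 2)*(q + 4)
(2) = w^2 - 16
(3) = (o - 6)*(o - 1)
(4) = k^4 - 8*k^3 + 3*I*k^3 + 9*k^2 - 24*I*k^2 - 72*k - 5*I*k + 40*I
(5) = (-6*j + n)*(7*j + n)*(n + 1)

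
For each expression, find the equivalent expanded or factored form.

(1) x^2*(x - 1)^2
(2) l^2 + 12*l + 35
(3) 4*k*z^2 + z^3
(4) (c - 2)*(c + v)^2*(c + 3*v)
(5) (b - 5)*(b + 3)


(1) = x^4 - 2*x^3 + x^2
(2) = (l + 5)*(l + 7)
(3) = z^2*(4*k + z)
(4) = c^4 + 5*c^3*v - 2*c^3 + 7*c^2*v^2 - 10*c^2*v + 3*c*v^3 - 14*c*v^2 - 6*v^3
(5) = b^2 - 2*b - 15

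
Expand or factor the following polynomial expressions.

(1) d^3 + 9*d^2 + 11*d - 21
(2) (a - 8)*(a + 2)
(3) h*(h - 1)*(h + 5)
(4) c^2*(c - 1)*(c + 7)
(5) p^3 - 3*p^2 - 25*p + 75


(1) = (d - 1)*(d + 3)*(d + 7)
(2) = a^2 - 6*a - 16
(3) = h^3 + 4*h^2 - 5*h
(4) = c^4 + 6*c^3 - 7*c^2
(5) = (p - 5)*(p - 3)*(p + 5)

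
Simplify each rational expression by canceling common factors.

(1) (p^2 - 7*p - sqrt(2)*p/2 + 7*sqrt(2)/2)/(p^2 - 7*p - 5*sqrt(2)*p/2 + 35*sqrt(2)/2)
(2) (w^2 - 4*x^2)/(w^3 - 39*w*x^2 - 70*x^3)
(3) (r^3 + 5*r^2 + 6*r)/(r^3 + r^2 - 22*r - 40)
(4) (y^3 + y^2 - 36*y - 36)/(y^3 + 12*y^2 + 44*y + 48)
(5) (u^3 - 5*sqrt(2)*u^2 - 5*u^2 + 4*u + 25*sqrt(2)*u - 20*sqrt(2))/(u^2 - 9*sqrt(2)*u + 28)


(1) = (4*p - 2*sqrt(2))/(4*p - 10*sqrt(2))
(2) = (-w + 2*x)/(-w^2 + 2*w*x + 35*x^2)
(3) = (r^2 + 3*r)/(r^2 - r - 20)
(4) = (y^2 - 5*y - 6)/(y^2 + 6*y + 8)
(5) = (u^3 + u^2*(-5*sqrt(2) - 5) + u*(4 + 25*sqrt(2)) - 20*sqrt(2))/(u^2 - 9*sqrt(2)*u + 28)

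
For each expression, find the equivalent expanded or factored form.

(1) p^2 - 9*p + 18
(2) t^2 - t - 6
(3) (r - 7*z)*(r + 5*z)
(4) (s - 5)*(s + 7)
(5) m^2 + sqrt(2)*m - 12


(1) = (p - 6)*(p - 3)
(2) = (t - 3)*(t + 2)
(3) = r^2 - 2*r*z - 35*z^2
(4) = s^2 + 2*s - 35
(5) = (m - 2*sqrt(2))*(m + 3*sqrt(2))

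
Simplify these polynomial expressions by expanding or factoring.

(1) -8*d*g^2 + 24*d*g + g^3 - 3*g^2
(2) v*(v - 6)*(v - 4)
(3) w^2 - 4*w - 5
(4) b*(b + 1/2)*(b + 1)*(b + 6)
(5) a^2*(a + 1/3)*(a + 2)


(1) = g*(-8*d + g)*(g - 3)
(2) = v^3 - 10*v^2 + 24*v
(3) = (w - 5)*(w + 1)
(4) = b^4 + 15*b^3/2 + 19*b^2/2 + 3*b
(5) = a^4 + 7*a^3/3 + 2*a^2/3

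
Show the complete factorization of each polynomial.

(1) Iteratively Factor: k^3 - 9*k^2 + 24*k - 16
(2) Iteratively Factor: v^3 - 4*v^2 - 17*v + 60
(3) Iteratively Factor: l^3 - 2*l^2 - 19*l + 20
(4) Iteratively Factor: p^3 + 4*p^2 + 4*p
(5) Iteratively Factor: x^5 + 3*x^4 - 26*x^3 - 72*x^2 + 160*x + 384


(1) = (k - 4)*(k^2 - 5*k + 4) = (k - 4)^2*(k - 1)
(2) = (v + 4)*(v^2 - 8*v + 15) = (v - 5)*(v + 4)*(v - 3)
(3) = (l - 5)*(l^2 + 3*l - 4) = (l - 5)*(l + 4)*(l - 1)
(4) = (p + 2)*(p^2 + 2*p) = p*(p + 2)*(p + 2)
(5) = (x + 2)*(x^4 + x^3 - 28*x^2 - 16*x + 192) = (x - 4)*(x + 2)*(x^3 + 5*x^2 - 8*x - 48) = (x - 4)*(x - 3)*(x + 2)*(x^2 + 8*x + 16) = (x - 4)*(x - 3)*(x + 2)*(x + 4)*(x + 4)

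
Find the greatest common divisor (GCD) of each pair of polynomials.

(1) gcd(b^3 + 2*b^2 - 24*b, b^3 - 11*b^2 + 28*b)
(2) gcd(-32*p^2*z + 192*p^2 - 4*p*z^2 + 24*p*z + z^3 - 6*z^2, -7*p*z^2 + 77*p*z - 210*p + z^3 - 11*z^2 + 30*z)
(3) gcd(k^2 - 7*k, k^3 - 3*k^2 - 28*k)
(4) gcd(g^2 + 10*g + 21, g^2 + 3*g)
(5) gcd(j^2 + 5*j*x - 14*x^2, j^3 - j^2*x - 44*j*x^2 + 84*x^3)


(1) = b^2 - 4*b
(2) = z - 6
(3) = gcd(k*(k - 7), k*(k - 7)*(k + 4)) = k^2 - 7*k
(4) = gcd((g + 3)*(g + 7), g*(g + 3)) = g + 3
(5) = gcd((j - 2*x)*(j + 7*x), (j - 6*x)*(j - 2*x)*(j + 7*x)) = -j^2 - 5*j*x + 14*x^2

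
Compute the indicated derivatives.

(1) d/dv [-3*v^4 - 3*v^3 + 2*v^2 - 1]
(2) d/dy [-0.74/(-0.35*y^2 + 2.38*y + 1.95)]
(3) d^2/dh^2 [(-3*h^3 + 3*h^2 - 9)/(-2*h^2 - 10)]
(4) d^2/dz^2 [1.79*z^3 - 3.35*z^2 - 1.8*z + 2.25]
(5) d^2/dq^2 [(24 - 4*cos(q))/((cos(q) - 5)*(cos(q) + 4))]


(1) = v*(-12*v^2 - 9*v + 4)
(2) = (1.7612 - 0.518*y)/(-0.35*y^2 + 2.38*y + 1.95)^2
(3) = 3*(-5*h^3 + 24*h^2 + 75*h - 40)/(h^6 + 15*h^4 + 75*h^2 + 125)
(4) = 10.74*z - 6.7
(5) = 4*(-23*(1 - cos(q)^2)^2 + cos(q)^5 + 136*cos(q)^3 - 516*cos(q)^2 + 364*cos(q) + 315)/((cos(q) - 5)^3*(cos(q) + 4)^3)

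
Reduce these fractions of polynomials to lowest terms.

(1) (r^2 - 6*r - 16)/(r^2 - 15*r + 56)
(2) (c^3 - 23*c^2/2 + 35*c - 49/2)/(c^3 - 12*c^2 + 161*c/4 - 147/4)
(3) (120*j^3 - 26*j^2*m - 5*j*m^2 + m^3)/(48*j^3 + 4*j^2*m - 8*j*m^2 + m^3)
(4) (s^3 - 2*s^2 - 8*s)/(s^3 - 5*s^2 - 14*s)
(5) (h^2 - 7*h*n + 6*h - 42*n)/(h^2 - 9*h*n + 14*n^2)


(1) = (r + 2)/(r - 7)
(2) = (2*c - 2)/(2*c - 3)
(3) = (5*j + m)/(2*j + m)
(4) = (s - 4)/(s - 7)
(5) = (h + 6)/(h - 2*n)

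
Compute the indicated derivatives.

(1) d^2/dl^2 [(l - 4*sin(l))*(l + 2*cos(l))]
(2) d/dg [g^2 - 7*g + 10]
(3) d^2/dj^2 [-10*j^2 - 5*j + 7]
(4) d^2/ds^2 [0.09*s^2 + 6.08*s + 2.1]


(1) = 4*l*sin(l) - 2*l*cos(l) - 4*sin(l) + 16*sin(2*l) - 8*cos(l) + 2
(2) = 2*g - 7
(3) = -20
(4) = 0.180000000000000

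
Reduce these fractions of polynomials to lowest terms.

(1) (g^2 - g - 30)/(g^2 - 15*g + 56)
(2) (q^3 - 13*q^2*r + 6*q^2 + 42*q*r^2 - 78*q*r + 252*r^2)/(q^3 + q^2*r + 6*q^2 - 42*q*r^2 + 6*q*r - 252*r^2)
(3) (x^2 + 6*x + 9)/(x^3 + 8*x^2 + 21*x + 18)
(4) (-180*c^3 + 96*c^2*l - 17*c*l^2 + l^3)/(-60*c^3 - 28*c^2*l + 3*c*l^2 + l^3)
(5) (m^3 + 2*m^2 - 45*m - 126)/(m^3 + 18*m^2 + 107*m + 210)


(1) = (g^2 - g - 30)/(g^2 - 15*g + 56)
(2) = (q - 7*r)/(q + 7*r)
(3) = 1/(x + 2)
(4) = (36*c^2 - 12*c*l + l^2)/(12*c^2 + 8*c*l + l^2)
(5) = (m^2 - 4*m - 21)/(m^2 + 12*m + 35)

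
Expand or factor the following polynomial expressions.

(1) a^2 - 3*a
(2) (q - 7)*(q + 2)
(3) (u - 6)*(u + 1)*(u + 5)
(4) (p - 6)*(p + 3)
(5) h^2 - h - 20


(1) = a*(a - 3)
(2) = q^2 - 5*q - 14
(3) = u^3 - 31*u - 30
(4) = p^2 - 3*p - 18
(5) = (h - 5)*(h + 4)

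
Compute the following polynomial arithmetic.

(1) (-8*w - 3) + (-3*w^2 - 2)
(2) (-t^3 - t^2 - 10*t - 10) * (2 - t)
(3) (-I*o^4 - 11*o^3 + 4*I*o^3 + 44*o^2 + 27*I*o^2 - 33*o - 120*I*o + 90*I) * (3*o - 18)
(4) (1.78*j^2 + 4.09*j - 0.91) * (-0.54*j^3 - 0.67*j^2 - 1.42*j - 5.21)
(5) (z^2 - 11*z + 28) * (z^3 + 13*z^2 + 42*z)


(1) = -3*w^2 - 8*w - 5
(2) = t^4 - t^3 + 8*t^2 - 10*t - 20
(3) = -3*I*o^5 - 33*o^4 + 30*I*o^4 + 330*o^3 + 9*I*o^3 - 891*o^2 - 846*I*o^2 + 594*o + 2430*I*o - 1620*I
(4) = -0.9612*j^5 - 3.4012*j^4 - 4.7765*j^3 - 14.4719*j^2 - 20.0167*j + 4.7411
(5) = z^5 + 2*z^4 - 73*z^3 - 98*z^2 + 1176*z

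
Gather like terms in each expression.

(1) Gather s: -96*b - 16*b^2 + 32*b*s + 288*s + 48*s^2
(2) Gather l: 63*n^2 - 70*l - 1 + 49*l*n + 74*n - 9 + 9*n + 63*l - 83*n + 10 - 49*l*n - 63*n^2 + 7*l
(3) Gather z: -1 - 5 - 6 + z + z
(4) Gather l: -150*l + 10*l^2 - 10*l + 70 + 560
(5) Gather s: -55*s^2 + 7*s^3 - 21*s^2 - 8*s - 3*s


(1) = -16*b^2 - 96*b + 48*s^2 + s*(32*b + 288)
(2) = 0
(3) = 2*z - 12
(4) = 10*l^2 - 160*l + 630
(5) = 7*s^3 - 76*s^2 - 11*s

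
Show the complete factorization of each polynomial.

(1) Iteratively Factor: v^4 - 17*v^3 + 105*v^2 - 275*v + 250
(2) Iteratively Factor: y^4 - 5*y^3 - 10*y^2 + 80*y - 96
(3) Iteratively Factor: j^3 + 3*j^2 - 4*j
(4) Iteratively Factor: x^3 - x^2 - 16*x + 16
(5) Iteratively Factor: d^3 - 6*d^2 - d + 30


(1) = (v - 2)*(v^3 - 15*v^2 + 75*v - 125) = (v - 5)*(v - 2)*(v^2 - 10*v + 25) = (v - 5)^2*(v - 2)*(v - 5)
(2) = (y - 2)*(y^3 - 3*y^2 - 16*y + 48) = (y - 4)*(y - 2)*(y^2 + y - 12) = (y - 4)*(y - 2)*(y + 4)*(y - 3)
(3) = (j - 1)*(j^2 + 4*j) = (j - 1)*(j + 4)*(j)
(4) = (x - 4)*(x^2 + 3*x - 4) = (x - 4)*(x + 4)*(x - 1)
(5) = (d - 5)*(d^2 - d - 6) = (d - 5)*(d - 3)*(d + 2)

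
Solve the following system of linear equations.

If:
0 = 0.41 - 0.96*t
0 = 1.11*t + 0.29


Then:
No Solution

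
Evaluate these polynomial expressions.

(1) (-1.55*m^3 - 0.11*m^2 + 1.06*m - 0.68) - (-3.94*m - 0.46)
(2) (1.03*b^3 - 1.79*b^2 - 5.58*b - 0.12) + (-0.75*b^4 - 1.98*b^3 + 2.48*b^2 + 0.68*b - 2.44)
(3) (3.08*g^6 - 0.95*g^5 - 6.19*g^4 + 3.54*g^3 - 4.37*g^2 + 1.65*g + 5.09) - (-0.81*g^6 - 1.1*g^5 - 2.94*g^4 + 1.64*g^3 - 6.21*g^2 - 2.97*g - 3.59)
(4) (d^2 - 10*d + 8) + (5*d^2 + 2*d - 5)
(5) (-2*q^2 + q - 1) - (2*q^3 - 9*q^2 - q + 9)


(1) = -1.55*m^3 - 0.11*m^2 + 5.0*m - 0.22
(2) = -0.75*b^4 - 0.95*b^3 + 0.69*b^2 - 4.9*b - 2.56
(3) = 3.89*g^6 + 0.15*g^5 - 3.25*g^4 + 1.9*g^3 + 1.84*g^2 + 4.62*g + 8.68
(4) = 6*d^2 - 8*d + 3
(5) = -2*q^3 + 7*q^2 + 2*q - 10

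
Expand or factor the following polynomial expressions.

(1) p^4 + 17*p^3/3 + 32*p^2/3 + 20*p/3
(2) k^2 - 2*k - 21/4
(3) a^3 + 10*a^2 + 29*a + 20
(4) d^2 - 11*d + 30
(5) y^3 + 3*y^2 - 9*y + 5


(1) = p*(p + 5/3)*(p + 2)^2
(2) = (k - 7/2)*(k + 3/2)
(3) = (a + 1)*(a + 4)*(a + 5)
(4) = (d - 6)*(d - 5)
(5) = (y - 1)^2*(y + 5)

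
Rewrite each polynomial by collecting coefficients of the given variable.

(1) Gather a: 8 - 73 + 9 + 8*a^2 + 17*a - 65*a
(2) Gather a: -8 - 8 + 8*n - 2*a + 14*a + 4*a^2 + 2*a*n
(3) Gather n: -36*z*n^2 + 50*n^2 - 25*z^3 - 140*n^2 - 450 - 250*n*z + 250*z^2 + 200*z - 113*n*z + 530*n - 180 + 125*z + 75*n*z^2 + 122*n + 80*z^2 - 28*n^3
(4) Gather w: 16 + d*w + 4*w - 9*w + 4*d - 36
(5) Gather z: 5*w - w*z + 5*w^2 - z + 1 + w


(1) = 8*a^2 - 48*a - 56
(2) = 4*a^2 + a*(2*n + 12) + 8*n - 16
(3) = -28*n^3 + n^2*(-36*z - 90) + n*(75*z^2 - 363*z + 652) - 25*z^3 + 330*z^2 + 325*z - 630
(4) = 4*d + w*(d - 5) - 20
(5) = 5*w^2 + 6*w + z*(-w - 1) + 1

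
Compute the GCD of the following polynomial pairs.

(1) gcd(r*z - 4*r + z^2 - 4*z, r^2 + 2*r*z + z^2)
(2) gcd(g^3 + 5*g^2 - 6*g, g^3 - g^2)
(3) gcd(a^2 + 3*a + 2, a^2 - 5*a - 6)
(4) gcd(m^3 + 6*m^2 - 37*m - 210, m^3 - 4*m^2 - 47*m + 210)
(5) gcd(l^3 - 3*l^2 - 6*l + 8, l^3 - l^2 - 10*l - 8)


(1) = r + z
(2) = gcd(g*(g - 1)*(g + 6), g^2*(g - 1)) = g^2 - g
(3) = a + 1
(4) = m^2 + m - 42
(5) = gcd((l - 4)*(l - 1)*(l + 2), (l - 4)*(l + 1)*(l + 2)) = l^2 - 2*l - 8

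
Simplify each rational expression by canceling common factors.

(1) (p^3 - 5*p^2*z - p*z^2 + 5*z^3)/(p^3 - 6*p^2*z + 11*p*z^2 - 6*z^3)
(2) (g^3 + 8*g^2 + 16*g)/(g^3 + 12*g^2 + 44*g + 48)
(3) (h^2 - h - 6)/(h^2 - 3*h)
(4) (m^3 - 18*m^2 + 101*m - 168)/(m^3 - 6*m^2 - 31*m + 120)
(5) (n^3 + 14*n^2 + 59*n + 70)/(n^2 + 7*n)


(1) = (p^2 - 4*p*z - 5*z^2)/(p^2 - 5*p*z + 6*z^2)
(2) = (g^2 + 4*g)/(g^2 + 8*g + 12)
(3) = (h + 2)/h
(4) = (m - 7)/(m + 5)
(5) = (n^2 + 7*n + 10)/n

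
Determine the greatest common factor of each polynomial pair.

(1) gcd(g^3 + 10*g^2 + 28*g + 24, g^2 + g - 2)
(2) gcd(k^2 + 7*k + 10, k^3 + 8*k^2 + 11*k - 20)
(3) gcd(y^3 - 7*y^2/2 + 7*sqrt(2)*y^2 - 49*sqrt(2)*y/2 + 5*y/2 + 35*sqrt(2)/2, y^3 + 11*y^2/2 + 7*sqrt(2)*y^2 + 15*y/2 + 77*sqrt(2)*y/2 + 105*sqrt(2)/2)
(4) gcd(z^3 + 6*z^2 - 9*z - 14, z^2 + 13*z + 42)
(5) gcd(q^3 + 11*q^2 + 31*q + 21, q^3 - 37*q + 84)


(1) = gcd((g + 2)^2*(g + 6), (g - 1)*(g + 2)) = g + 2
(2) = k + 5
(3) = gcd((y - 5/2)*(y - 1)*(y + 7*sqrt(2)), (y + 5/2)*(y + 3)*(y + 7*sqrt(2))) = y + 7*sqrt(2)
(4) = gcd((z - 2)*(z + 1)*(z + 7), (z + 6)*(z + 7)) = z + 7
(5) = q + 7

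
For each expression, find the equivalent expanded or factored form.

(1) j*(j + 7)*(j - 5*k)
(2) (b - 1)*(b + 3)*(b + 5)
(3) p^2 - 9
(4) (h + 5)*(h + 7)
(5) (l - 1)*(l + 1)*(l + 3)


(1) = j^3 - 5*j^2*k + 7*j^2 - 35*j*k
(2) = b^3 + 7*b^2 + 7*b - 15
(3) = (p - 3)*(p + 3)
(4) = h^2 + 12*h + 35
(5) = l^3 + 3*l^2 - l - 3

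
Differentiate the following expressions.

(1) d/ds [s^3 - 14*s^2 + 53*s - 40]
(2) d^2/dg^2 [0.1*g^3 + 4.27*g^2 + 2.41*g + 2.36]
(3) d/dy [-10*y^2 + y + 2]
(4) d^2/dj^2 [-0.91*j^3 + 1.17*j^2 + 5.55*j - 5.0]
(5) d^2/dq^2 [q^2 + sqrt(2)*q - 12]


(1) = 3*s^2 - 28*s + 53
(2) = 0.6*g + 8.54
(3) = 1 - 20*y
(4) = 2.34 - 5.46*j
(5) = 2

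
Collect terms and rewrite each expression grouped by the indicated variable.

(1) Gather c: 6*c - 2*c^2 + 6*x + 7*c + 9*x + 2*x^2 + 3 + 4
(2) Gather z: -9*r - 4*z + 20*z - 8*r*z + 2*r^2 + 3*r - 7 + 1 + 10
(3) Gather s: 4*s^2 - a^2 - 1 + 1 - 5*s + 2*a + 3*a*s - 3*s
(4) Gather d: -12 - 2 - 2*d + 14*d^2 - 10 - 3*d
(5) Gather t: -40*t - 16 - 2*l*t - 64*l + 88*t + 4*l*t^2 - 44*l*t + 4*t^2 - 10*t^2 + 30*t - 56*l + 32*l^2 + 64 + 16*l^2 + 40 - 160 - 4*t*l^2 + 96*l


(1) = -2*c^2 + 13*c + 2*x^2 + 15*x + 7
(2) = 2*r^2 - 6*r + z*(16 - 8*r) + 4
(3) = -a^2 + 2*a + 4*s^2 + s*(3*a - 8)
(4) = 14*d^2 - 5*d - 24
(5) = 48*l^2 - 24*l + t^2*(4*l - 6) + t*(-4*l^2 - 46*l + 78) - 72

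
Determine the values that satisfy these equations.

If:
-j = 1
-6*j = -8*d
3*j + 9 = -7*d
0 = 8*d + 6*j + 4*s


Then:
No Solution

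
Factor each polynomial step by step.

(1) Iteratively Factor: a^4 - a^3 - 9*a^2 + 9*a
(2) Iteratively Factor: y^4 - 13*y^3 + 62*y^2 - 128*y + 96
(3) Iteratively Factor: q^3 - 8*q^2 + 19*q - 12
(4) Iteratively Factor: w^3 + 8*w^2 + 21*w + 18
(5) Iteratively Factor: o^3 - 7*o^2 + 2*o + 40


(1) = (a - 3)*(a^3 + 2*a^2 - 3*a) = a*(a - 3)*(a^2 + 2*a - 3) = a*(a - 3)*(a - 1)*(a + 3)
(2) = (y - 3)*(y^3 - 10*y^2 + 32*y - 32) = (y - 4)*(y - 3)*(y^2 - 6*y + 8) = (y - 4)^2*(y - 3)*(y - 2)
(3) = (q - 4)*(q^2 - 4*q + 3) = (q - 4)*(q - 1)*(q - 3)
(4) = (w + 3)*(w^2 + 5*w + 6) = (w + 2)*(w + 3)*(w + 3)
(5) = (o + 2)*(o^2 - 9*o + 20) = (o - 5)*(o + 2)*(o - 4)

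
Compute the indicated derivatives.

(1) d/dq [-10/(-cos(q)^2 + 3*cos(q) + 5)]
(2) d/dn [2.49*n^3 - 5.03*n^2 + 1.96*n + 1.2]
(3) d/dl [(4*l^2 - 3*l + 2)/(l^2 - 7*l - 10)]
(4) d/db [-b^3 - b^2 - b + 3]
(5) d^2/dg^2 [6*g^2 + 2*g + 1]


(1) = 10*(2*cos(q) - 3)*sin(q)/(sin(q)^2 + 3*cos(q) + 4)^2
(2) = 7.47*n^2 - 10.06*n + 1.96
(3) = (-25*l^2 - 84*l + 44)/(l^4 - 14*l^3 + 29*l^2 + 140*l + 100)
(4) = -3*b^2 - 2*b - 1
(5) = 12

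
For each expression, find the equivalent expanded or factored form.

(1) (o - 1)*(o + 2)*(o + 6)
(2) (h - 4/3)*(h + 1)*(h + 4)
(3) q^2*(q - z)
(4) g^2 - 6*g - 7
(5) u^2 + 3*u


(1) = o^3 + 7*o^2 + 4*o - 12
(2) = h^3 + 11*h^2/3 - 8*h/3 - 16/3
(3) = q^3 - q^2*z
(4) = (g - 7)*(g + 1)
(5) = u*(u + 3)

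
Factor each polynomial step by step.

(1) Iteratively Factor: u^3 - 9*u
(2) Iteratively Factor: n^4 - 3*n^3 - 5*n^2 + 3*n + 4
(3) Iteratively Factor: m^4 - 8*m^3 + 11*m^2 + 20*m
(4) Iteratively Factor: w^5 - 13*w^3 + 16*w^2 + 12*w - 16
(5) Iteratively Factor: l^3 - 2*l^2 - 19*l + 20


(1) = (u - 3)*(u^2 + 3*u) = (u - 3)*(u + 3)*(u)
(2) = (n + 1)*(n^3 - 4*n^2 - n + 4) = (n - 4)*(n + 1)*(n^2 - 1) = (n - 4)*(n + 1)^2*(n - 1)
(3) = (m - 5)*(m^3 - 3*m^2 - 4*m) = m*(m - 5)*(m^2 - 3*m - 4) = m*(m - 5)*(m - 4)*(m + 1)
(4) = (w + 4)*(w^4 - 4*w^3 + 3*w^2 + 4*w - 4) = (w - 2)*(w + 4)*(w^3 - 2*w^2 - w + 2) = (w - 2)*(w + 1)*(w + 4)*(w^2 - 3*w + 2) = (w - 2)*(w - 1)*(w + 1)*(w + 4)*(w - 2)
(5) = (l - 5)*(l^2 + 3*l - 4) = (l - 5)*(l + 4)*(l - 1)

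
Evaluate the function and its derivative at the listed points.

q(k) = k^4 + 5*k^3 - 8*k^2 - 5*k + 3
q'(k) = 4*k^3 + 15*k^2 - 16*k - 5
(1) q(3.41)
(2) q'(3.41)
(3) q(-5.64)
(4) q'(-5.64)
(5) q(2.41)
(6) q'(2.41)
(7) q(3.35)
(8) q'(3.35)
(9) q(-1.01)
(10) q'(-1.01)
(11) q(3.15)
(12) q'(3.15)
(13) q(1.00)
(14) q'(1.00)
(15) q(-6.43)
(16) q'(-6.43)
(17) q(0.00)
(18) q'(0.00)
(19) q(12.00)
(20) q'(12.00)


(1) = 226.40
(2) = 273.47
(3) = -108.46
(4) = -155.24
(5) = 48.21
(6) = 99.55
(7) = 210.39
(8) = 260.12
(9) = -4.22
(10) = 22.34
(11) = 162.61
(12) = 218.46
(13) = -4.00
(14) = -2.00
(15) = 84.55
(16) = -345.34
(17) = 3.00
(18) = -5.00
(19) = 28167.00
(20) = 8875.00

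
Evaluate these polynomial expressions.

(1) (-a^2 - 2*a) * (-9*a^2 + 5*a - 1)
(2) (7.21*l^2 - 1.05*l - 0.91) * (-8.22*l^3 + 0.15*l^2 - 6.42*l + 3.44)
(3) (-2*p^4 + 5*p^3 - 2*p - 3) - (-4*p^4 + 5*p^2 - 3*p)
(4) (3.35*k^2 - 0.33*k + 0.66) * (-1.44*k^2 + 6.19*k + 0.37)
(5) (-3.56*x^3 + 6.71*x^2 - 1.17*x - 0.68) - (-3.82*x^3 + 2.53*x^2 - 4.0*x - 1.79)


(1) = 9*a^4 + 13*a^3 - 9*a^2 + 2*a
(2) = -59.2662*l^5 + 9.7125*l^4 - 38.9655*l^3 + 31.4069*l^2 + 2.2302*l - 3.1304
(3) = 2*p^4 + 5*p^3 - 5*p^2 + p - 3
(4) = -4.824*k^4 + 21.2117*k^3 - 1.7536*k^2 + 3.9633*k + 0.2442
(5) = 0.26*x^3 + 4.18*x^2 + 2.83*x + 1.11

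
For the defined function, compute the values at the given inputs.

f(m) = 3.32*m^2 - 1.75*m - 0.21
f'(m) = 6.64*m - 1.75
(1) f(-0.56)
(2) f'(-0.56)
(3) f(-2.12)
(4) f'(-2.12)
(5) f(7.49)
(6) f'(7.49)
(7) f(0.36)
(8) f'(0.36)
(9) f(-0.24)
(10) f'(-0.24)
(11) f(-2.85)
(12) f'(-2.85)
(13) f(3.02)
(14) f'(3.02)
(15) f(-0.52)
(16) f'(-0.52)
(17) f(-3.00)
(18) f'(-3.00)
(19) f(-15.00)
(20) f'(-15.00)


(1) = 1.81
(2) = -5.47
(3) = 18.42
(4) = -15.83
(5) = 172.93
(6) = 47.98
(7) = -0.41
(8) = 0.64
(9) = 0.40
(10) = -3.34
(11) = 31.74
(12) = -20.67
(13) = 24.78
(14) = 18.30
(15) = 1.60
(16) = -5.20
(17) = 34.92
(18) = -21.67
(19) = 773.04
(20) = -101.35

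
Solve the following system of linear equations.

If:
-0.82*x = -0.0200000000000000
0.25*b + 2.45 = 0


Then:
b = -9.80
x = 0.02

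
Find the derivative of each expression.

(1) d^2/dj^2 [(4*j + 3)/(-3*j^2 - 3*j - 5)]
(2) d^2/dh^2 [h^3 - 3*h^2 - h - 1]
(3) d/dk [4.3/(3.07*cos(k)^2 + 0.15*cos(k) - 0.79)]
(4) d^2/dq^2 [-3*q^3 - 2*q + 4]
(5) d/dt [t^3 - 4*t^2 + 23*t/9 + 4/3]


(1) = 6*(-3*(2*j + 1)^2*(4*j + 3) + (12*j + 7)*(3*j^2 + 3*j + 5))/(3*j^2 + 3*j + 5)^3
(2) = 6*h - 6
(3) = (26.402*cos(k) + 0.645)*sin(k)/(3.07*cos(k)^2 + 0.15*cos(k) - 0.79)^2
(4) = -18*q
(5) = 3*t^2 - 8*t + 23/9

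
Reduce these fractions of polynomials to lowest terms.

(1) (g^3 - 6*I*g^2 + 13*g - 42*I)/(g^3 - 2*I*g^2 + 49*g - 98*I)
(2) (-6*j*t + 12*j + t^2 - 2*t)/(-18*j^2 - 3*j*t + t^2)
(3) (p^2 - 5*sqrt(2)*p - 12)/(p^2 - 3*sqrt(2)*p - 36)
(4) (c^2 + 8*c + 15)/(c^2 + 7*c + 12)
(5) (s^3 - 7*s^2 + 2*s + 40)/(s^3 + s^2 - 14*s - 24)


(1) = (g + 3*I)/(g + 7*I)
(2) = (t - 2)/(3*j + t)
(3) = (p + sqrt(2))/(p + 3*sqrt(2))
(4) = (c + 5)/(c + 4)
(5) = (s - 5)/(s + 3)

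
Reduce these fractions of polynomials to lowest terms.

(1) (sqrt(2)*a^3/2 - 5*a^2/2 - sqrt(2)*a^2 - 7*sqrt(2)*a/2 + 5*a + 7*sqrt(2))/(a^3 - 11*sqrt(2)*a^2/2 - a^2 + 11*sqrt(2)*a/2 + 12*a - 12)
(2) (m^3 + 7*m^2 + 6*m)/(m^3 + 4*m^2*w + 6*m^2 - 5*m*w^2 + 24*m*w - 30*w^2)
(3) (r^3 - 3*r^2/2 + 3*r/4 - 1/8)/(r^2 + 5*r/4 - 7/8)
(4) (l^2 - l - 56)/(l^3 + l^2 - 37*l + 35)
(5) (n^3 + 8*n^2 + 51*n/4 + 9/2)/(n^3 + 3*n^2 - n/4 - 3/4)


(1) = (2*sqrt(2)*a^3 + a^2*(-10 - 4*sqrt(2)) + a*(20 - 14*sqrt(2)) + 28*sqrt(2))/(4*a^3 + a^2*(-22*sqrt(2) - 4) + a*(22*sqrt(2) + 48) - 48)
(2) = (-m^2 - m)/(-m^2 - 4*m*w + 5*w^2)
(3) = (4*r^2 - 4*r + 1)/(4*r + 7)
(4) = (l - 8)/(l^2 - 6*l + 5)
(5) = (2*n^2 + 15*n + 18)/(2*n^2 + 5*n - 3)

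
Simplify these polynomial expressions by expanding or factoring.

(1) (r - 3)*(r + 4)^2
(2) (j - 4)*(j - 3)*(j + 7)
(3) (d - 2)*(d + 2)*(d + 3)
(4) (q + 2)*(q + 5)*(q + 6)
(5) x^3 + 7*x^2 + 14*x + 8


(1) = r^3 + 5*r^2 - 8*r - 48
(2) = j^3 - 37*j + 84
(3) = d^3 + 3*d^2 - 4*d - 12
(4) = q^3 + 13*q^2 + 52*q + 60
(5) = (x + 1)*(x + 2)*(x + 4)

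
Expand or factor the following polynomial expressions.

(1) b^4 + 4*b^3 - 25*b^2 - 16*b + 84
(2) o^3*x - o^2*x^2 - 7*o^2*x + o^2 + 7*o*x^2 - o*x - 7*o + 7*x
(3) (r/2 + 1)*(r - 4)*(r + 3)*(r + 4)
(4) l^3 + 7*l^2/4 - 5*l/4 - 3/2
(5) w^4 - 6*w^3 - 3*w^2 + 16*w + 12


(1) = (b - 3)*(b - 2)*(b + 2)*(b + 7)
(2) = (o - 7)*(o - x)*(o*x + 1)
(3) = r^4/2 + 5*r^3/2 - 5*r^2 - 40*r - 48
(4) = (l - 1)*(l + 3/4)*(l + 2)
(5) = (w - 6)*(w - 2)*(w + 1)^2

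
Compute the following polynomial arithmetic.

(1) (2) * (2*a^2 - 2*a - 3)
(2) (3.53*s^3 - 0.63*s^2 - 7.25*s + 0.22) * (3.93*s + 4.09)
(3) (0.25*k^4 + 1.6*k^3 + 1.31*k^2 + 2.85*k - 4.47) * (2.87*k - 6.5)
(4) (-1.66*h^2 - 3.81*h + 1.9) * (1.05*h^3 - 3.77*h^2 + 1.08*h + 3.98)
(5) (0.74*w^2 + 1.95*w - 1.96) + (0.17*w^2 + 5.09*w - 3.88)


(1) = 4*a^2 - 4*a - 6
(2) = 13.8729*s^4 + 11.9618*s^3 - 31.0692*s^2 - 28.7879*s + 0.8998
(3) = 0.7175*k^5 + 2.967*k^4 - 6.6403*k^3 - 0.3355*k^2 - 31.3539*k + 29.055
(4) = -1.743*h^5 + 2.2577*h^4 + 14.5659*h^3 - 17.8846*h^2 - 13.1118*h + 7.562
(5) = 0.91*w^2 + 7.04*w - 5.84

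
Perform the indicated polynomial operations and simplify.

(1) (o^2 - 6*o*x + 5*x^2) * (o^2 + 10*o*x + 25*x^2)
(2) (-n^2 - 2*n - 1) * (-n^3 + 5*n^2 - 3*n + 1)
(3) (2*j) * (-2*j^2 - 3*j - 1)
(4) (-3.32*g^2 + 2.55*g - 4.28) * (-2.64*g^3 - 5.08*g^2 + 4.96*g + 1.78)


(1) = o^4 + 4*o^3*x - 30*o^2*x^2 - 100*o*x^3 + 125*x^4
(2) = n^5 - 3*n^4 - 6*n^3 + n - 1
(3) = -4*j^3 - 6*j^2 - 2*j
(4) = 8.7648*g^5 + 10.1336*g^4 - 18.122*g^3 + 28.4808*g^2 - 16.6898*g - 7.6184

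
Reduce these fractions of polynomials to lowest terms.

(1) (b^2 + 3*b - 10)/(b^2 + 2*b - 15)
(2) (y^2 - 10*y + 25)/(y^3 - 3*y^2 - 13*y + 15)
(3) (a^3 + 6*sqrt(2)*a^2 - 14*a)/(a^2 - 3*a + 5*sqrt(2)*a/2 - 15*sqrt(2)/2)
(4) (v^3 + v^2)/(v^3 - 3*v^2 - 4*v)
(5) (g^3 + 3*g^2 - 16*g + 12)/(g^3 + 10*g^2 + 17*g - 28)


(1) = (b - 2)/(b - 3)
(2) = (y - 5)/(y^2 + 2*y - 3)
(3) = (2*a^3 + 12*sqrt(2)*a^2 - 28*a)/(2*a^2 + a*(-6 + 5*sqrt(2)) - 15*sqrt(2))
(4) = v/(v - 4)
(5) = (g^2 + 4*g - 12)/(g^2 + 11*g + 28)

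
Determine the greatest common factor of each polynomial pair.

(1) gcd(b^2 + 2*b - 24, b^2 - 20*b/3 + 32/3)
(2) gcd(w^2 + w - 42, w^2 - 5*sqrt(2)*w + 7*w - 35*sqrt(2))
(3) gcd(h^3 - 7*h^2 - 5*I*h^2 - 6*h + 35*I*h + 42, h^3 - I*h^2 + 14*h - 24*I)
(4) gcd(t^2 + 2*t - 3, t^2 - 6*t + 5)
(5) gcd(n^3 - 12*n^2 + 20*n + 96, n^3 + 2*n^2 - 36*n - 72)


(1) = gcd((b - 4)*(b + 6), (b - 4)*(b - 8/3)) = b - 4
(2) = gcd((w - 6)*(w + 7), (w + 7)*(w - 5*sqrt(2))) = w + 7
(3) = gcd((h - 7)*(h - 3*I)*(h - 2*I), (h - 3*I)*(h - 2*I)*(h + 4*I)) = h^2 - 5*I*h - 6
(4) = gcd((t - 1)*(t + 3), (t - 5)*(t - 1)) = t - 1
(5) = gcd((n - 8)*(n - 6)*(n + 2), (n - 6)*(n + 2)*(n + 6)) = n^2 - 4*n - 12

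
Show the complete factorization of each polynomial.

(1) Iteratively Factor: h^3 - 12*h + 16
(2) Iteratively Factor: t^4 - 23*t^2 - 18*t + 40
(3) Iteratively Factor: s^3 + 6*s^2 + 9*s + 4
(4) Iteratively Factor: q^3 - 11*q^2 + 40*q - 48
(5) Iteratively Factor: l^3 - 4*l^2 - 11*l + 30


(1) = (h - 2)*(h^2 + 2*h - 8) = (h - 2)*(h + 4)*(h - 2)
(2) = (t + 2)*(t^3 - 2*t^2 - 19*t + 20) = (t - 1)*(t + 2)*(t^2 - t - 20) = (t - 5)*(t - 1)*(t + 2)*(t + 4)
(3) = (s + 1)*(s^2 + 5*s + 4) = (s + 1)^2*(s + 4)
(4) = (q - 3)*(q^2 - 8*q + 16) = (q - 4)*(q - 3)*(q - 4)
(5) = (l - 2)*(l^2 - 2*l - 15) = (l - 5)*(l - 2)*(l + 3)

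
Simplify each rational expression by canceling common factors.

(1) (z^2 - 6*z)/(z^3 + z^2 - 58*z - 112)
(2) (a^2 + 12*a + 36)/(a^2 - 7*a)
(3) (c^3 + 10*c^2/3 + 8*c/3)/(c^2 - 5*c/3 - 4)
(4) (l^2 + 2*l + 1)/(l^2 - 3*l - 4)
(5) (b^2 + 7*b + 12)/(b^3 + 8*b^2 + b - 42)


(1) = (z^2 - 6*z)/(z^3 + z^2 - 58*z - 112)
(2) = (a^2 + 12*a + 36)/(a^2 - 7*a)
(3) = (c^2 + 2*c)/(c - 3)
(4) = (l + 1)/(l - 4)
(5) = (b + 4)/(b^2 + 5*b - 14)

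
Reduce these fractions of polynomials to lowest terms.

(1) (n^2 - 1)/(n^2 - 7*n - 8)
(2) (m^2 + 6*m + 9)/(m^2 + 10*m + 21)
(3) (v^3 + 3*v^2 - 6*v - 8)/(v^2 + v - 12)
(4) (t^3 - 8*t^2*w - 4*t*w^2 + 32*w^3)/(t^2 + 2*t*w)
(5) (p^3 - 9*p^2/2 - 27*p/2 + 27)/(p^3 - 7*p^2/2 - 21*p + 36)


(1) = (n - 1)/(n - 8)
(2) = (m + 3)/(m + 7)
(3) = (v^2 - v - 2)/(v - 3)
(4) = (t^2 - 10*t*w + 16*w^2)/t
(5) = (p + 3)/(p + 4)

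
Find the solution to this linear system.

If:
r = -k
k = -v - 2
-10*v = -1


Then:
k = -21/10
r = 21/10
v = 1/10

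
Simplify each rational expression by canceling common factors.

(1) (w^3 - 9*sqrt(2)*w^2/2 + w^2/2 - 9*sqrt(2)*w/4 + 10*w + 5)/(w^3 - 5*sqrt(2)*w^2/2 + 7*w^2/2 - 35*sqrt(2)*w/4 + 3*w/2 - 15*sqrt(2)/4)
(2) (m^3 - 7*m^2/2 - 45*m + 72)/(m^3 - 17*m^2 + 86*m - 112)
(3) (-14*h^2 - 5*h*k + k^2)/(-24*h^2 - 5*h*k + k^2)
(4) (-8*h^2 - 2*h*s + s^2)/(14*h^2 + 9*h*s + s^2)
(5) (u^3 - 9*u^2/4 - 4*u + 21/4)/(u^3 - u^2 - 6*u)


(1) = (16*w - 32*sqrt(2))/(16*w + 48)
(2) = (2*m^2 + 9*m - 18)/(2*m^2 - 18*m + 28)
(3) = (14*h^2 + 5*h*k - k^2)/(24*h^2 + 5*h*k - k^2)
(4) = (-4*h + s)/(7*h + s)
(5) = (4*u^2 + 3*u - 7)/(4*u^2 + 8*u)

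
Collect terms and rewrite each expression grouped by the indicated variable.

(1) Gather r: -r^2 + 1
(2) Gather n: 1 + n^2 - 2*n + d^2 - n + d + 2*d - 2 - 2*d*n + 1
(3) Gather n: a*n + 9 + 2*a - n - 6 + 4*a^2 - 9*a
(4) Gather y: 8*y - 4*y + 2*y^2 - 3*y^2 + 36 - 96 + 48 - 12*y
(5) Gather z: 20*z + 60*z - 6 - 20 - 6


(1) = 1 - r^2
(2) = d^2 + 3*d + n^2 + n*(-2*d - 3)
(3) = 4*a^2 - 7*a + n*(a - 1) + 3
(4) = -y^2 - 8*y - 12
(5) = 80*z - 32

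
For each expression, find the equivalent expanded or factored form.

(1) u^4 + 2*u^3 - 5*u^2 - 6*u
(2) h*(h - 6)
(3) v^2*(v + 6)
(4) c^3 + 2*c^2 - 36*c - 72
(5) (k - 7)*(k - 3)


(1) = u*(u - 2)*(u + 1)*(u + 3)
(2) = h^2 - 6*h
(3) = v^3 + 6*v^2
(4) = (c - 6)*(c + 2)*(c + 6)
(5) = k^2 - 10*k + 21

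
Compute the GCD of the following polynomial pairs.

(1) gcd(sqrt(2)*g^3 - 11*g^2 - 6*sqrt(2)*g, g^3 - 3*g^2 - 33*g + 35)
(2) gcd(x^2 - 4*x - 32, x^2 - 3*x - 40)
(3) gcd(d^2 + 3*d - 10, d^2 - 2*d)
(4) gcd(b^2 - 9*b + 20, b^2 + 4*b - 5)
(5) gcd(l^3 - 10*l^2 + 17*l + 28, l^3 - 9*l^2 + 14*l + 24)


(1) = 1
(2) = gcd((x - 8)*(x + 4), (x - 8)*(x + 5)) = x - 8
(3) = gcd((d - 2)*(d + 5), d*(d - 2)) = d - 2
(4) = gcd((b - 5)*(b - 4), (b - 1)*(b + 5)) = 1
(5) = gcd((l - 7)*(l - 4)*(l + 1), (l - 6)*(l - 4)*(l + 1)) = l^2 - 3*l - 4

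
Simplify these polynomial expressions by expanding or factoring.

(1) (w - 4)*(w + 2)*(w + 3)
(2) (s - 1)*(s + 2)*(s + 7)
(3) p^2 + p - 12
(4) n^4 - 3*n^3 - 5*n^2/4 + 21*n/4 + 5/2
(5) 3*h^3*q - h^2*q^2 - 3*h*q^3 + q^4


(1) = w^3 + w^2 - 14*w - 24
(2) = s^3 + 8*s^2 + 5*s - 14
(3) = (p - 3)*(p + 4)
(4) = (n - 5/2)*(n - 2)*(n + 1/2)*(n + 1)
(5) = q*(-3*h + q)*(-h + q)*(h + q)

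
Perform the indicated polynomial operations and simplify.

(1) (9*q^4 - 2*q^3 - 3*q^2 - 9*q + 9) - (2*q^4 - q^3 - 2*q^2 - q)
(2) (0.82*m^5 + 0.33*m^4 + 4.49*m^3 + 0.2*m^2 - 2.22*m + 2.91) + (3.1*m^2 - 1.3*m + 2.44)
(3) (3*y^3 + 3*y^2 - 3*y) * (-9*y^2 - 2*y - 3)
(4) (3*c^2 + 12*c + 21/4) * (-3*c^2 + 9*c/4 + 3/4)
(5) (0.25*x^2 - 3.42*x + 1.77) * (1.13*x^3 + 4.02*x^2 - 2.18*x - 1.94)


(1) = 7*q^4 - q^3 - q^2 - 8*q + 9
(2) = 0.82*m^5 + 0.33*m^4 + 4.49*m^3 + 3.3*m^2 - 3.52*m + 5.35
(3) = -27*y^5 - 33*y^4 + 12*y^3 - 3*y^2 + 9*y
(4) = -9*c^4 - 117*c^3/4 + 27*c^2/2 + 333*c/16 + 63/16
(5) = 0.2825*x^5 - 2.8596*x^4 - 12.2933*x^3 + 14.086*x^2 + 2.7762*x - 3.4338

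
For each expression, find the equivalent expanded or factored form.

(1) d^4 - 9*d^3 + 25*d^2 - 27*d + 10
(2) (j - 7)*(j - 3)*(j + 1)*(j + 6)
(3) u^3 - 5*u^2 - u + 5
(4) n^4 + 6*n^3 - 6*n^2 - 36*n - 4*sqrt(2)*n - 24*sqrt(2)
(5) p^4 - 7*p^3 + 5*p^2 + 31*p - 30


(1) = (d - 5)*(d - 2)*(d - 1)^2
(2) = j^4 - 3*j^3 - 43*j^2 + 87*j + 126
(3) = (u - 5)*(u - 1)*(u + 1)
(4) = (n + 6)*(n - 2*sqrt(2))*(n + sqrt(2))^2
(5) = (p - 5)*(p - 3)*(p - 1)*(p + 2)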